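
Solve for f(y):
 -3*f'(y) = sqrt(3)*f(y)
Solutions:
 f(y) = C1*exp(-sqrt(3)*y/3)


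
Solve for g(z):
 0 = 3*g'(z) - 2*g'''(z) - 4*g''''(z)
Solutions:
 g(z) = C1 + C2*exp(-z*((9*sqrt(79) + 80)^(-1/3) + 2 + (9*sqrt(79) + 80)^(1/3))/12)*sin(sqrt(3)*z*(-(9*sqrt(79) + 80)^(1/3) + (9*sqrt(79) + 80)^(-1/3))/12) + C3*exp(-z*((9*sqrt(79) + 80)^(-1/3) + 2 + (9*sqrt(79) + 80)^(1/3))/12)*cos(sqrt(3)*z*(-(9*sqrt(79) + 80)^(1/3) + (9*sqrt(79) + 80)^(-1/3))/12) + C4*exp(z*(-1 + (9*sqrt(79) + 80)^(-1/3) + (9*sqrt(79) + 80)^(1/3))/6)


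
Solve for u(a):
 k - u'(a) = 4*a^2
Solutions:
 u(a) = C1 - 4*a^3/3 + a*k


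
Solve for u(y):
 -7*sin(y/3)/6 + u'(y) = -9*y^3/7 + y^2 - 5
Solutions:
 u(y) = C1 - 9*y^4/28 + y^3/3 - 5*y - 7*cos(y/3)/2


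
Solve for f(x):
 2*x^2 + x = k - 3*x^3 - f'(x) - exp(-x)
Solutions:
 f(x) = C1 + k*x - 3*x^4/4 - 2*x^3/3 - x^2/2 + exp(-x)


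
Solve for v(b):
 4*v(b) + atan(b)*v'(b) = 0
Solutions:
 v(b) = C1*exp(-4*Integral(1/atan(b), b))


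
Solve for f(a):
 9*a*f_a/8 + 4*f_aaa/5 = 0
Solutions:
 f(a) = C1 + Integral(C2*airyai(-90^(1/3)*a/4) + C3*airybi(-90^(1/3)*a/4), a)


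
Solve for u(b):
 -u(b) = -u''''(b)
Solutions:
 u(b) = C1*exp(-b) + C2*exp(b) + C3*sin(b) + C4*cos(b)


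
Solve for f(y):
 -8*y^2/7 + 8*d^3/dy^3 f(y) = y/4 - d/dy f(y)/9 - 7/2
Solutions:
 f(y) = C1 + C2*sin(sqrt(2)*y/12) + C3*cos(sqrt(2)*y/12) + 24*y^3/7 + 9*y^2/8 - 21177*y/14


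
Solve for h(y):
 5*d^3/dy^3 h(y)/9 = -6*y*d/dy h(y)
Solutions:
 h(y) = C1 + Integral(C2*airyai(-3*2^(1/3)*5^(2/3)*y/5) + C3*airybi(-3*2^(1/3)*5^(2/3)*y/5), y)


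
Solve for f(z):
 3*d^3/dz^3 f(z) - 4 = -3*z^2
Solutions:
 f(z) = C1 + C2*z + C3*z^2 - z^5/60 + 2*z^3/9


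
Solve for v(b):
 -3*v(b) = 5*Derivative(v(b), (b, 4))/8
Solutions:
 v(b) = (C1*sin(5^(3/4)*6^(1/4)*b/5) + C2*cos(5^(3/4)*6^(1/4)*b/5))*exp(-5^(3/4)*6^(1/4)*b/5) + (C3*sin(5^(3/4)*6^(1/4)*b/5) + C4*cos(5^(3/4)*6^(1/4)*b/5))*exp(5^(3/4)*6^(1/4)*b/5)


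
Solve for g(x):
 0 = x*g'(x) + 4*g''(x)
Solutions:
 g(x) = C1 + C2*erf(sqrt(2)*x/4)


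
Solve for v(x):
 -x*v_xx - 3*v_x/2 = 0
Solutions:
 v(x) = C1 + C2/sqrt(x)


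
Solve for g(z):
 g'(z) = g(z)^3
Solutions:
 g(z) = -sqrt(2)*sqrt(-1/(C1 + z))/2
 g(z) = sqrt(2)*sqrt(-1/(C1 + z))/2


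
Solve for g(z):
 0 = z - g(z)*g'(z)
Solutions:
 g(z) = -sqrt(C1 + z^2)
 g(z) = sqrt(C1 + z^2)


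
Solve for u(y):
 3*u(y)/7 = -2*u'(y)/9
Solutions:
 u(y) = C1*exp(-27*y/14)


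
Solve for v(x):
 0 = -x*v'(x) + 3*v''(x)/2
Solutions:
 v(x) = C1 + C2*erfi(sqrt(3)*x/3)


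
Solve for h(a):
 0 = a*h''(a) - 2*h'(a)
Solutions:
 h(a) = C1 + C2*a^3


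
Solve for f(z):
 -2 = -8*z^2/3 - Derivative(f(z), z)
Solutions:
 f(z) = C1 - 8*z^3/9 + 2*z


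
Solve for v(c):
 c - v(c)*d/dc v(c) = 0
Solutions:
 v(c) = -sqrt(C1 + c^2)
 v(c) = sqrt(C1 + c^2)


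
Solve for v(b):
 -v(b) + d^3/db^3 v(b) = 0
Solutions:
 v(b) = C3*exp(b) + (C1*sin(sqrt(3)*b/2) + C2*cos(sqrt(3)*b/2))*exp(-b/2)


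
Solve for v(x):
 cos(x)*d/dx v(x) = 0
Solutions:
 v(x) = C1


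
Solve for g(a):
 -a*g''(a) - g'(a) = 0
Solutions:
 g(a) = C1 + C2*log(a)


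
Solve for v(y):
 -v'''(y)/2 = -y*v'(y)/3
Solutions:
 v(y) = C1 + Integral(C2*airyai(2^(1/3)*3^(2/3)*y/3) + C3*airybi(2^(1/3)*3^(2/3)*y/3), y)


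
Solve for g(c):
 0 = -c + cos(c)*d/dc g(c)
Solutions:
 g(c) = C1 + Integral(c/cos(c), c)


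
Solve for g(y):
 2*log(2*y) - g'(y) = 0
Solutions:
 g(y) = C1 + 2*y*log(y) - 2*y + y*log(4)


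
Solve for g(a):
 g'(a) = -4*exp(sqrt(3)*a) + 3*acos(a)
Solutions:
 g(a) = C1 + 3*a*acos(a) - 3*sqrt(1 - a^2) - 4*sqrt(3)*exp(sqrt(3)*a)/3


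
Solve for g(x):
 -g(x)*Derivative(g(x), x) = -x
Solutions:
 g(x) = -sqrt(C1 + x^2)
 g(x) = sqrt(C1 + x^2)


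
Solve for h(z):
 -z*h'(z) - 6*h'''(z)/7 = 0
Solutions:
 h(z) = C1 + Integral(C2*airyai(-6^(2/3)*7^(1/3)*z/6) + C3*airybi(-6^(2/3)*7^(1/3)*z/6), z)


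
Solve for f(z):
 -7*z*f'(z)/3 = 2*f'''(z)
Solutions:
 f(z) = C1 + Integral(C2*airyai(-6^(2/3)*7^(1/3)*z/6) + C3*airybi(-6^(2/3)*7^(1/3)*z/6), z)


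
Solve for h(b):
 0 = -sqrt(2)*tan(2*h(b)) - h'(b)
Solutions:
 h(b) = -asin(C1*exp(-2*sqrt(2)*b))/2 + pi/2
 h(b) = asin(C1*exp(-2*sqrt(2)*b))/2


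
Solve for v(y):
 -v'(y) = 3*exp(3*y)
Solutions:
 v(y) = C1 - exp(3*y)


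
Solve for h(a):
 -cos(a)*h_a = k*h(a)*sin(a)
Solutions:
 h(a) = C1*exp(k*log(cos(a)))


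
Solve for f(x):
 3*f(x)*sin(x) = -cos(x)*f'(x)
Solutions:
 f(x) = C1*cos(x)^3


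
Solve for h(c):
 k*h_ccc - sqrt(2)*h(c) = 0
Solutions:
 h(c) = C1*exp(2^(1/6)*c*(1/k)^(1/3)) + C2*exp(2^(1/6)*c*(-1 + sqrt(3)*I)*(1/k)^(1/3)/2) + C3*exp(-2^(1/6)*c*(1 + sqrt(3)*I)*(1/k)^(1/3)/2)


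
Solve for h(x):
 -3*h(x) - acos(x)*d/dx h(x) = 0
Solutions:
 h(x) = C1*exp(-3*Integral(1/acos(x), x))


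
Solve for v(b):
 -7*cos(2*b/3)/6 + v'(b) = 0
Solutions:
 v(b) = C1 + 7*sin(2*b/3)/4


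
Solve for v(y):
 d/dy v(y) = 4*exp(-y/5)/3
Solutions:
 v(y) = C1 - 20*exp(-y/5)/3


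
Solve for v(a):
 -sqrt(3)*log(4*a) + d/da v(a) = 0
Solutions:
 v(a) = C1 + sqrt(3)*a*log(a) - sqrt(3)*a + 2*sqrt(3)*a*log(2)


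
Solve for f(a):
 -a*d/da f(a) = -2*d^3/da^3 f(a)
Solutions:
 f(a) = C1 + Integral(C2*airyai(2^(2/3)*a/2) + C3*airybi(2^(2/3)*a/2), a)


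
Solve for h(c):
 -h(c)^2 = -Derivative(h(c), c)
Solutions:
 h(c) = -1/(C1 + c)


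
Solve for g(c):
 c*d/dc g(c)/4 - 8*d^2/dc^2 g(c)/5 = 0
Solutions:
 g(c) = C1 + C2*erfi(sqrt(5)*c/8)


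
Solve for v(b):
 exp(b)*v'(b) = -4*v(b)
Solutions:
 v(b) = C1*exp(4*exp(-b))


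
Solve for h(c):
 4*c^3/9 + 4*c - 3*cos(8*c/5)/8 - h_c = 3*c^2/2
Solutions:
 h(c) = C1 + c^4/9 - c^3/2 + 2*c^2 - 15*sin(8*c/5)/64


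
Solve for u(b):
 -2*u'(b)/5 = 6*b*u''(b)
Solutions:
 u(b) = C1 + C2*b^(14/15)


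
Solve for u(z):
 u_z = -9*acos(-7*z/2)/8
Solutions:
 u(z) = C1 - 9*z*acos(-7*z/2)/8 - 9*sqrt(4 - 49*z^2)/56


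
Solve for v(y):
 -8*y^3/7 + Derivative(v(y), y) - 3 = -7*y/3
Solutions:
 v(y) = C1 + 2*y^4/7 - 7*y^2/6 + 3*y


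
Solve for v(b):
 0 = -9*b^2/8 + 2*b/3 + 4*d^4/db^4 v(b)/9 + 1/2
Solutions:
 v(b) = C1 + C2*b + C3*b^2 + C4*b^3 + 9*b^6/1280 - b^5/80 - 3*b^4/64


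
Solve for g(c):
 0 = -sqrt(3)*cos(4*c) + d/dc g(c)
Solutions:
 g(c) = C1 + sqrt(3)*sin(4*c)/4


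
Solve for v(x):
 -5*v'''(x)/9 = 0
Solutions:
 v(x) = C1 + C2*x + C3*x^2


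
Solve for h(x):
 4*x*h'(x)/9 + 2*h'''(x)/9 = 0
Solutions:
 h(x) = C1 + Integral(C2*airyai(-2^(1/3)*x) + C3*airybi(-2^(1/3)*x), x)


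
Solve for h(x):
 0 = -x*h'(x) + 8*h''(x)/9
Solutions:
 h(x) = C1 + C2*erfi(3*x/4)


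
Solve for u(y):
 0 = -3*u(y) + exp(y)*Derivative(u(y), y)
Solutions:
 u(y) = C1*exp(-3*exp(-y))


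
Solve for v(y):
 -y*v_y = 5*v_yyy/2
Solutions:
 v(y) = C1 + Integral(C2*airyai(-2^(1/3)*5^(2/3)*y/5) + C3*airybi(-2^(1/3)*5^(2/3)*y/5), y)


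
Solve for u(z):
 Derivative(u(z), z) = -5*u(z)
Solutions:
 u(z) = C1*exp(-5*z)


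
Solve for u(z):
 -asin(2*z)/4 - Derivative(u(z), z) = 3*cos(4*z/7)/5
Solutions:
 u(z) = C1 - z*asin(2*z)/4 - sqrt(1 - 4*z^2)/8 - 21*sin(4*z/7)/20


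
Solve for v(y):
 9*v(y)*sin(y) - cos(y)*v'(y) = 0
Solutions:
 v(y) = C1/cos(y)^9


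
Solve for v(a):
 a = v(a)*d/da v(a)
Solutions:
 v(a) = -sqrt(C1 + a^2)
 v(a) = sqrt(C1 + a^2)


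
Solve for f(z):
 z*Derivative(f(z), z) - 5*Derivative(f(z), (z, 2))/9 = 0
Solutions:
 f(z) = C1 + C2*erfi(3*sqrt(10)*z/10)


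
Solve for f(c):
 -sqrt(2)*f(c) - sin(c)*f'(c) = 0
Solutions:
 f(c) = C1*(cos(c) + 1)^(sqrt(2)/2)/(cos(c) - 1)^(sqrt(2)/2)


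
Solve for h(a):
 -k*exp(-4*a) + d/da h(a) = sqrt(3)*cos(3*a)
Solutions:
 h(a) = C1 - k*exp(-4*a)/4 + sqrt(3)*sin(3*a)/3


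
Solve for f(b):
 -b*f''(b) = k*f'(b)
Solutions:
 f(b) = C1 + b^(1 - re(k))*(C2*sin(log(b)*Abs(im(k))) + C3*cos(log(b)*im(k)))


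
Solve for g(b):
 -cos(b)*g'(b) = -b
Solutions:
 g(b) = C1 + Integral(b/cos(b), b)


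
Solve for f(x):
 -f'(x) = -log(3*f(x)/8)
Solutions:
 Integral(1/(-log(_y) - log(3) + 3*log(2)), (_y, f(x))) = C1 - x


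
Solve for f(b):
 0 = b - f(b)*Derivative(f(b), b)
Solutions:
 f(b) = -sqrt(C1 + b^2)
 f(b) = sqrt(C1 + b^2)


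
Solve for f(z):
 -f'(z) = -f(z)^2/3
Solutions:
 f(z) = -3/(C1 + z)


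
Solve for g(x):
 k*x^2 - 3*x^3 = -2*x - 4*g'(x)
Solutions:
 g(x) = C1 - k*x^3/12 + 3*x^4/16 - x^2/4


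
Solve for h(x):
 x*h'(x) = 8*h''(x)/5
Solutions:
 h(x) = C1 + C2*erfi(sqrt(5)*x/4)


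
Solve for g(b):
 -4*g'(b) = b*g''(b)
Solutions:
 g(b) = C1 + C2/b^3


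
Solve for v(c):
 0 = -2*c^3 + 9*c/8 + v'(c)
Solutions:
 v(c) = C1 + c^4/2 - 9*c^2/16


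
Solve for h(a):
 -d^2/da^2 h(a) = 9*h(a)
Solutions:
 h(a) = C1*sin(3*a) + C2*cos(3*a)


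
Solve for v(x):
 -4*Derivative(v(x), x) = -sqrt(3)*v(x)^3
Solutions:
 v(x) = -sqrt(2)*sqrt(-1/(C1 + sqrt(3)*x))
 v(x) = sqrt(2)*sqrt(-1/(C1 + sqrt(3)*x))


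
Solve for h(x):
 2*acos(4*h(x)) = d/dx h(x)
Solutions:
 Integral(1/acos(4*_y), (_y, h(x))) = C1 + 2*x


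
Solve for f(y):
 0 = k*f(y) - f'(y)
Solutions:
 f(y) = C1*exp(k*y)


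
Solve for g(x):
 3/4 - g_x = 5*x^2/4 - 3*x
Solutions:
 g(x) = C1 - 5*x^3/12 + 3*x^2/2 + 3*x/4


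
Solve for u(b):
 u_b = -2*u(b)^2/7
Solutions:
 u(b) = 7/(C1 + 2*b)


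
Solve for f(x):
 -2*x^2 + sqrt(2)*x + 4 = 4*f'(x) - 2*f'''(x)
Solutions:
 f(x) = C1 + C2*exp(-sqrt(2)*x) + C3*exp(sqrt(2)*x) - x^3/6 + sqrt(2)*x^2/8 + x/2


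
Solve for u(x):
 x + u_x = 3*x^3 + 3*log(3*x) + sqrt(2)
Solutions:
 u(x) = C1 + 3*x^4/4 - x^2/2 + 3*x*log(x) - 3*x + sqrt(2)*x + x*log(27)


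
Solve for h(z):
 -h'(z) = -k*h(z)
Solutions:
 h(z) = C1*exp(k*z)


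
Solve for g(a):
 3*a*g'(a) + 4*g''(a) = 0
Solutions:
 g(a) = C1 + C2*erf(sqrt(6)*a/4)


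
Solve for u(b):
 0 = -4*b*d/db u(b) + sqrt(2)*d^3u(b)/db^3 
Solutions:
 u(b) = C1 + Integral(C2*airyai(sqrt(2)*b) + C3*airybi(sqrt(2)*b), b)


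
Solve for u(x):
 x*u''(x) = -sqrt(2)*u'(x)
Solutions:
 u(x) = C1 + C2*x^(1 - sqrt(2))


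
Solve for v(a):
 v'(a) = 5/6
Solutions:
 v(a) = C1 + 5*a/6


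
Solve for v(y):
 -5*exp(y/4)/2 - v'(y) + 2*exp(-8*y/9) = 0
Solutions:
 v(y) = C1 - 10*exp(y/4) - 9*exp(-8*y/9)/4


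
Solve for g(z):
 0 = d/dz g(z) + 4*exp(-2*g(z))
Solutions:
 g(z) = log(-sqrt(C1 - 8*z))
 g(z) = log(C1 - 8*z)/2


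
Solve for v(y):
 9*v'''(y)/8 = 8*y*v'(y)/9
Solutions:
 v(y) = C1 + Integral(C2*airyai(4*3^(2/3)*y/9) + C3*airybi(4*3^(2/3)*y/9), y)


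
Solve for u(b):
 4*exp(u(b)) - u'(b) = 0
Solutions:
 u(b) = log(-1/(C1 + 4*b))


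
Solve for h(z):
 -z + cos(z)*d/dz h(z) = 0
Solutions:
 h(z) = C1 + Integral(z/cos(z), z)


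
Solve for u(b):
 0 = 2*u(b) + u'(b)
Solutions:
 u(b) = C1*exp(-2*b)


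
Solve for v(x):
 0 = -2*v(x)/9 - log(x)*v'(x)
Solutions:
 v(x) = C1*exp(-2*li(x)/9)


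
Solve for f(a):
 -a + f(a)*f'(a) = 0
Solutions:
 f(a) = -sqrt(C1 + a^2)
 f(a) = sqrt(C1 + a^2)


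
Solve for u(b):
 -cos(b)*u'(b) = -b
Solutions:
 u(b) = C1 + Integral(b/cos(b), b)


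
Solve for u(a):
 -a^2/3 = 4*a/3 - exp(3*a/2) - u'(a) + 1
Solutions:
 u(a) = C1 + a^3/9 + 2*a^2/3 + a - 2*exp(3*a/2)/3


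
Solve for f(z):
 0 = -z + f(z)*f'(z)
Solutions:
 f(z) = -sqrt(C1 + z^2)
 f(z) = sqrt(C1 + z^2)


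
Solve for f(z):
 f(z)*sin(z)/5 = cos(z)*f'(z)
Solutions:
 f(z) = C1/cos(z)^(1/5)


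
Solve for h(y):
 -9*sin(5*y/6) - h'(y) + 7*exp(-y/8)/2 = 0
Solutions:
 h(y) = C1 + 54*cos(5*y/6)/5 - 28*exp(-y/8)


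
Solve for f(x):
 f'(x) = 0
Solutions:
 f(x) = C1


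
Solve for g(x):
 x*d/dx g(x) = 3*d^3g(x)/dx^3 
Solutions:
 g(x) = C1 + Integral(C2*airyai(3^(2/3)*x/3) + C3*airybi(3^(2/3)*x/3), x)


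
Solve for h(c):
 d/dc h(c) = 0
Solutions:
 h(c) = C1


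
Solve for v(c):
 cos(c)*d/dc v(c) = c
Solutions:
 v(c) = C1 + Integral(c/cos(c), c)


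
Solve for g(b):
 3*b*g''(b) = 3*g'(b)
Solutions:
 g(b) = C1 + C2*b^2


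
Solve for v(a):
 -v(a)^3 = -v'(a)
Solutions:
 v(a) = -sqrt(2)*sqrt(-1/(C1 + a))/2
 v(a) = sqrt(2)*sqrt(-1/(C1 + a))/2


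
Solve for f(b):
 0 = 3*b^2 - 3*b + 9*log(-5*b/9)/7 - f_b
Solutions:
 f(b) = C1 + b^3 - 3*b^2/2 + 9*b*log(-b)/7 + 9*b*(-2*log(3) - 1 + log(5))/7


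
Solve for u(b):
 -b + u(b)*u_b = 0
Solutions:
 u(b) = -sqrt(C1 + b^2)
 u(b) = sqrt(C1 + b^2)


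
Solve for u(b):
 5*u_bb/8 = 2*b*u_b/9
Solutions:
 u(b) = C1 + C2*erfi(2*sqrt(10)*b/15)


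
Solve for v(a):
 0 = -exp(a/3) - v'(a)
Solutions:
 v(a) = C1 - 3*exp(a/3)


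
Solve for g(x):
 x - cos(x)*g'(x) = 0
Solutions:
 g(x) = C1 + Integral(x/cos(x), x)


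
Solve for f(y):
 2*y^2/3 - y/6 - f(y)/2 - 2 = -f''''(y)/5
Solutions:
 f(y) = C1*exp(-2^(3/4)*5^(1/4)*y/2) + C2*exp(2^(3/4)*5^(1/4)*y/2) + C3*sin(2^(3/4)*5^(1/4)*y/2) + C4*cos(2^(3/4)*5^(1/4)*y/2) + 4*y^2/3 - y/3 - 4


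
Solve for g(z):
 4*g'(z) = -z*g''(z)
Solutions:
 g(z) = C1 + C2/z^3


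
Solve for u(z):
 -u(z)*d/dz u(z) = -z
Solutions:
 u(z) = -sqrt(C1 + z^2)
 u(z) = sqrt(C1 + z^2)


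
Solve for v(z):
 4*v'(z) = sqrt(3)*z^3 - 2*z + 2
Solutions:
 v(z) = C1 + sqrt(3)*z^4/16 - z^2/4 + z/2


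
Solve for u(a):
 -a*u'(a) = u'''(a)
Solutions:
 u(a) = C1 + Integral(C2*airyai(-a) + C3*airybi(-a), a)


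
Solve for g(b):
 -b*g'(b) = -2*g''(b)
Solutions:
 g(b) = C1 + C2*erfi(b/2)


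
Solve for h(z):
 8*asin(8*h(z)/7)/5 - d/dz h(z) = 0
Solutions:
 Integral(1/asin(8*_y/7), (_y, h(z))) = C1 + 8*z/5


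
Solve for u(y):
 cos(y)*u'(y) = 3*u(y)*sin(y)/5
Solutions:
 u(y) = C1/cos(y)^(3/5)


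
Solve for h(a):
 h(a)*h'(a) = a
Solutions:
 h(a) = -sqrt(C1 + a^2)
 h(a) = sqrt(C1 + a^2)


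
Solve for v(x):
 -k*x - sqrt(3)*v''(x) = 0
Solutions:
 v(x) = C1 + C2*x - sqrt(3)*k*x^3/18


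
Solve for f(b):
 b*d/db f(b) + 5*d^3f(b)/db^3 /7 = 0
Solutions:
 f(b) = C1 + Integral(C2*airyai(-5^(2/3)*7^(1/3)*b/5) + C3*airybi(-5^(2/3)*7^(1/3)*b/5), b)


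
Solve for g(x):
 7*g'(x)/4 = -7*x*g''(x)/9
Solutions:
 g(x) = C1 + C2/x^(5/4)


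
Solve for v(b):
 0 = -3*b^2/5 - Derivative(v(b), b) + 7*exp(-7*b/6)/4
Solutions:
 v(b) = C1 - b^3/5 - 3*exp(-7*b/6)/2


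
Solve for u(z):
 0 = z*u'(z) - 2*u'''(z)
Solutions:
 u(z) = C1 + Integral(C2*airyai(2^(2/3)*z/2) + C3*airybi(2^(2/3)*z/2), z)


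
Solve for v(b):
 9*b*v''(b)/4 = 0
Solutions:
 v(b) = C1 + C2*b


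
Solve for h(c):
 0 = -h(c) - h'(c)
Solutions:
 h(c) = C1*exp(-c)


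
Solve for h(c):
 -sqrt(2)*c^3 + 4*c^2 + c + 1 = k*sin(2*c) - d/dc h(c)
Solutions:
 h(c) = C1 + sqrt(2)*c^4/4 - 4*c^3/3 - c^2/2 - c - k*cos(2*c)/2


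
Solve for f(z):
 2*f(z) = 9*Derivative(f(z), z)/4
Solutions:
 f(z) = C1*exp(8*z/9)


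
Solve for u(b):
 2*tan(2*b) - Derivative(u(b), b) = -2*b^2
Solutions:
 u(b) = C1 + 2*b^3/3 - log(cos(2*b))


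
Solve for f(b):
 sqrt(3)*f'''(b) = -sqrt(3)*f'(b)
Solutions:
 f(b) = C1 + C2*sin(b) + C3*cos(b)


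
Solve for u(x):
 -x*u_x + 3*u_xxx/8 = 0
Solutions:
 u(x) = C1 + Integral(C2*airyai(2*3^(2/3)*x/3) + C3*airybi(2*3^(2/3)*x/3), x)


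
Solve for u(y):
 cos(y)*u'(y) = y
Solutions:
 u(y) = C1 + Integral(y/cos(y), y)


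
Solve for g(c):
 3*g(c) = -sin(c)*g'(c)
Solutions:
 g(c) = C1*(cos(c) + 1)^(3/2)/(cos(c) - 1)^(3/2)


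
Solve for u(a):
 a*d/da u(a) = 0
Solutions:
 u(a) = C1


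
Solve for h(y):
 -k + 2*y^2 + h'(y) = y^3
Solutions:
 h(y) = C1 + k*y + y^4/4 - 2*y^3/3


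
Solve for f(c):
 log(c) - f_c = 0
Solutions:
 f(c) = C1 + c*log(c) - c


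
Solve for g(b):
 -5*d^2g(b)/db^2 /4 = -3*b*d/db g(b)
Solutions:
 g(b) = C1 + C2*erfi(sqrt(30)*b/5)


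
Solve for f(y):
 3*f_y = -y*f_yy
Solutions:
 f(y) = C1 + C2/y^2


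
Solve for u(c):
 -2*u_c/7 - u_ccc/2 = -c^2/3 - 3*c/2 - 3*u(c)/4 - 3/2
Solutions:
 u(c) = C1*exp(42^(1/3)*c*(-(1323 + sqrt(1771833))^(1/3) + 8*42^(1/3)/(1323 + sqrt(1771833))^(1/3))/84)*sin(14^(1/3)*3^(1/6)*c*(24*14^(1/3)/(1323 + sqrt(1771833))^(1/3) + 3^(2/3)*(1323 + sqrt(1771833))^(1/3))/84) + C2*exp(42^(1/3)*c*(-(1323 + sqrt(1771833))^(1/3) + 8*42^(1/3)/(1323 + sqrt(1771833))^(1/3))/84)*cos(14^(1/3)*3^(1/6)*c*(24*14^(1/3)/(1323 + sqrt(1771833))^(1/3) + 3^(2/3)*(1323 + sqrt(1771833))^(1/3))/84) + C3*exp(-42^(1/3)*c*(-(1323 + sqrt(1771833))^(1/3) + 8*42^(1/3)/(1323 + sqrt(1771833))^(1/3))/42) - 4*c^2/9 - 442*c/189 - 11474/3969


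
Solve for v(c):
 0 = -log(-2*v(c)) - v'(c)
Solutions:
 Integral(1/(log(-_y) + log(2)), (_y, v(c))) = C1 - c


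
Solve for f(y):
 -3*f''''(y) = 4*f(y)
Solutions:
 f(y) = (C1*sin(3^(3/4)*y/3) + C2*cos(3^(3/4)*y/3))*exp(-3^(3/4)*y/3) + (C3*sin(3^(3/4)*y/3) + C4*cos(3^(3/4)*y/3))*exp(3^(3/4)*y/3)


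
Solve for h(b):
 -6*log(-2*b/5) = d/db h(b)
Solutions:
 h(b) = C1 - 6*b*log(-b) + 6*b*(-log(2) + 1 + log(5))


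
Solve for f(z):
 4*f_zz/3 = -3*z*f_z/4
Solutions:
 f(z) = C1 + C2*erf(3*sqrt(2)*z/8)


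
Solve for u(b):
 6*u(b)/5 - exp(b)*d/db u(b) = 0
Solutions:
 u(b) = C1*exp(-6*exp(-b)/5)


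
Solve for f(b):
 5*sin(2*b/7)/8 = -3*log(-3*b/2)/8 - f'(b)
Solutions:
 f(b) = C1 - 3*b*log(-b)/8 - 3*b*log(3)/8 + 3*b*log(2)/8 + 3*b/8 + 35*cos(2*b/7)/16


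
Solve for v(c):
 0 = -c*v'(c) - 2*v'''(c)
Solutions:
 v(c) = C1 + Integral(C2*airyai(-2^(2/3)*c/2) + C3*airybi(-2^(2/3)*c/2), c)


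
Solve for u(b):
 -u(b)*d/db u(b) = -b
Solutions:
 u(b) = -sqrt(C1 + b^2)
 u(b) = sqrt(C1 + b^2)


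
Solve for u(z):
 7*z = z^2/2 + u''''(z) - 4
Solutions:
 u(z) = C1 + C2*z + C3*z^2 + C4*z^3 - z^6/720 + 7*z^5/120 + z^4/6


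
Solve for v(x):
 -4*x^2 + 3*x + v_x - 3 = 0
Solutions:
 v(x) = C1 + 4*x^3/3 - 3*x^2/2 + 3*x


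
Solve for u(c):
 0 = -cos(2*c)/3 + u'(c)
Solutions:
 u(c) = C1 + sin(2*c)/6


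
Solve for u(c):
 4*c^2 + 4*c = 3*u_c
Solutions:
 u(c) = C1 + 4*c^3/9 + 2*c^2/3


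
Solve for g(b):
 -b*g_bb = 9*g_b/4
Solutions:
 g(b) = C1 + C2/b^(5/4)


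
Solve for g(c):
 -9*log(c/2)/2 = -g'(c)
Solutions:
 g(c) = C1 + 9*c*log(c)/2 - 9*c/2 - 9*c*log(2)/2


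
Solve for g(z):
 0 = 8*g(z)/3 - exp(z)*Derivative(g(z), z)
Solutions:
 g(z) = C1*exp(-8*exp(-z)/3)


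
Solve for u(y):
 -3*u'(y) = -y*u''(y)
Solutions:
 u(y) = C1 + C2*y^4


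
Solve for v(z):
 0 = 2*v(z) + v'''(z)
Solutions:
 v(z) = C3*exp(-2^(1/3)*z) + (C1*sin(2^(1/3)*sqrt(3)*z/2) + C2*cos(2^(1/3)*sqrt(3)*z/2))*exp(2^(1/3)*z/2)


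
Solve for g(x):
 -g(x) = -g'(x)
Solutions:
 g(x) = C1*exp(x)


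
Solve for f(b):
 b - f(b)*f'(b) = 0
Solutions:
 f(b) = -sqrt(C1 + b^2)
 f(b) = sqrt(C1 + b^2)


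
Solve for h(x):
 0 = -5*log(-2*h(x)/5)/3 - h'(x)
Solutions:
 3*Integral(1/(log(-_y) - log(5) + log(2)), (_y, h(x)))/5 = C1 - x


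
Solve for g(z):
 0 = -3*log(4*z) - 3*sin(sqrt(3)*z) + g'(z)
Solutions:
 g(z) = C1 + 3*z*log(z) - 3*z + 6*z*log(2) - sqrt(3)*cos(sqrt(3)*z)


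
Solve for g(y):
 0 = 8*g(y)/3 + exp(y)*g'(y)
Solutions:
 g(y) = C1*exp(8*exp(-y)/3)


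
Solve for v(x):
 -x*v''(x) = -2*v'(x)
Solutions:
 v(x) = C1 + C2*x^3


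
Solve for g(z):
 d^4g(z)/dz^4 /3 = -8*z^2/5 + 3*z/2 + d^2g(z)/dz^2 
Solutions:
 g(z) = C1 + C2*z + C3*exp(-sqrt(3)*z) + C4*exp(sqrt(3)*z) + 2*z^4/15 - z^3/4 + 8*z^2/15


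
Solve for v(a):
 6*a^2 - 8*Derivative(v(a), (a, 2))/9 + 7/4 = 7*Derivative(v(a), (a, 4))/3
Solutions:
 v(a) = C1 + C2*a + C3*sin(2*sqrt(42)*a/21) + C4*cos(2*sqrt(42)*a/21) + 9*a^4/16 - 1071*a^2/64


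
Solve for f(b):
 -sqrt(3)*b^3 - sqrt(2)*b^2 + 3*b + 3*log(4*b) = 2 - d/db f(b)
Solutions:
 f(b) = C1 + sqrt(3)*b^4/4 + sqrt(2)*b^3/3 - 3*b^2/2 - 3*b*log(b) - b*log(64) + 5*b


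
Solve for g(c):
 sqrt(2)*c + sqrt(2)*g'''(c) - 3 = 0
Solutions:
 g(c) = C1 + C2*c + C3*c^2 - c^4/24 + sqrt(2)*c^3/4


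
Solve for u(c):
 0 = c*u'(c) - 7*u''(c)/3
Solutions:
 u(c) = C1 + C2*erfi(sqrt(42)*c/14)


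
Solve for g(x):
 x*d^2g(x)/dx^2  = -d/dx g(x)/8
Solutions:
 g(x) = C1 + C2*x^(7/8)


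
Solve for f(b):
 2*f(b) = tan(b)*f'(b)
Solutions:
 f(b) = C1*sin(b)^2


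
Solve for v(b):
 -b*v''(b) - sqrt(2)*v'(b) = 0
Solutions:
 v(b) = C1 + C2*b^(1 - sqrt(2))


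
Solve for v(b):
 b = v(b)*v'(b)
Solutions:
 v(b) = -sqrt(C1 + b^2)
 v(b) = sqrt(C1 + b^2)


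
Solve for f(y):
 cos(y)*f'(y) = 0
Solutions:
 f(y) = C1


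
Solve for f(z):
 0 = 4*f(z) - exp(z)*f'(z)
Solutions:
 f(z) = C1*exp(-4*exp(-z))


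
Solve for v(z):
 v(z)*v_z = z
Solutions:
 v(z) = -sqrt(C1 + z^2)
 v(z) = sqrt(C1 + z^2)


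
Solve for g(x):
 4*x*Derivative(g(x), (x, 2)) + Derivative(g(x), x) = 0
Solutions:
 g(x) = C1 + C2*x^(3/4)


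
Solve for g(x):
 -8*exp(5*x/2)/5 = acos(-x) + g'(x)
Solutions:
 g(x) = C1 - x*acos(-x) - sqrt(1 - x^2) - 16*exp(5*x/2)/25


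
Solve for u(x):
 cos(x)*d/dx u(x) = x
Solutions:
 u(x) = C1 + Integral(x/cos(x), x)


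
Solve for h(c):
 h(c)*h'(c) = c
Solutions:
 h(c) = -sqrt(C1 + c^2)
 h(c) = sqrt(C1 + c^2)


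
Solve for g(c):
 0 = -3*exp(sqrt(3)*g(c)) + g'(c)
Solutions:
 g(c) = sqrt(3)*(2*log(-1/(C1 + 3*c)) - log(3))/6


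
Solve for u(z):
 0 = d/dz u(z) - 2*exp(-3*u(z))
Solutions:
 u(z) = log(C1 + 6*z)/3
 u(z) = log((-3^(1/3) - 3^(5/6)*I)*(C1 + 2*z)^(1/3)/2)
 u(z) = log((-3^(1/3) + 3^(5/6)*I)*(C1 + 2*z)^(1/3)/2)


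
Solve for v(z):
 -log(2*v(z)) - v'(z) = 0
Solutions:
 Integral(1/(log(_y) + log(2)), (_y, v(z))) = C1 - z


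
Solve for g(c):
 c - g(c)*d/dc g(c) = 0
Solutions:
 g(c) = -sqrt(C1 + c^2)
 g(c) = sqrt(C1 + c^2)


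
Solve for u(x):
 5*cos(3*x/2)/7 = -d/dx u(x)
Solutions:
 u(x) = C1 - 10*sin(3*x/2)/21


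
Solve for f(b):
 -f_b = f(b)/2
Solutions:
 f(b) = C1*exp(-b/2)


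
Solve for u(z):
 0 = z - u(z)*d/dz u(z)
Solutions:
 u(z) = -sqrt(C1 + z^2)
 u(z) = sqrt(C1 + z^2)


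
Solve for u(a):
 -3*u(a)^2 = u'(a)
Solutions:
 u(a) = 1/(C1 + 3*a)


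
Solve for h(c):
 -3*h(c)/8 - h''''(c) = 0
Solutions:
 h(c) = (C1*sin(2^(3/4)*3^(1/4)*c/4) + C2*cos(2^(3/4)*3^(1/4)*c/4))*exp(-2^(3/4)*3^(1/4)*c/4) + (C3*sin(2^(3/4)*3^(1/4)*c/4) + C4*cos(2^(3/4)*3^(1/4)*c/4))*exp(2^(3/4)*3^(1/4)*c/4)


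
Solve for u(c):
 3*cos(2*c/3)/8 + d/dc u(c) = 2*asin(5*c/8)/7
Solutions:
 u(c) = C1 + 2*c*asin(5*c/8)/7 + 2*sqrt(64 - 25*c^2)/35 - 9*sin(2*c/3)/16


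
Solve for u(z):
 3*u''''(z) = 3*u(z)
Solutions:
 u(z) = C1*exp(-z) + C2*exp(z) + C3*sin(z) + C4*cos(z)


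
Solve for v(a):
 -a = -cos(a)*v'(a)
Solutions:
 v(a) = C1 + Integral(a/cos(a), a)


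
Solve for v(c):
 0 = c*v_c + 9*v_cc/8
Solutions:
 v(c) = C1 + C2*erf(2*c/3)


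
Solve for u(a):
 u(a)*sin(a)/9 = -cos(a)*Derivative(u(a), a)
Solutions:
 u(a) = C1*cos(a)^(1/9)


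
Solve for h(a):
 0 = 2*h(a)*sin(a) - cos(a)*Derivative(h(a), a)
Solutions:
 h(a) = C1/cos(a)^2


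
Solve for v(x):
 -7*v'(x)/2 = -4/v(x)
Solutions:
 v(x) = -sqrt(C1 + 112*x)/7
 v(x) = sqrt(C1 + 112*x)/7


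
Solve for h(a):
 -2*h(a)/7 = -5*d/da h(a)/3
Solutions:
 h(a) = C1*exp(6*a/35)


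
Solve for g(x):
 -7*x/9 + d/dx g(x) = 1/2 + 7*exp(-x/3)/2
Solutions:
 g(x) = C1 + 7*x^2/18 + x/2 - 21*exp(-x/3)/2


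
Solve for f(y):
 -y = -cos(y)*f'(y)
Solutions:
 f(y) = C1 + Integral(y/cos(y), y)


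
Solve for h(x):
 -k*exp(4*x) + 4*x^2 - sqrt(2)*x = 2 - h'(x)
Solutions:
 h(x) = C1 + k*exp(4*x)/4 - 4*x^3/3 + sqrt(2)*x^2/2 + 2*x


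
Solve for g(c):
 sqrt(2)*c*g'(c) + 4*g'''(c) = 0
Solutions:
 g(c) = C1 + Integral(C2*airyai(-sqrt(2)*c/2) + C3*airybi(-sqrt(2)*c/2), c)


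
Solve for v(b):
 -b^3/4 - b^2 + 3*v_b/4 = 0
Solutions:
 v(b) = C1 + b^4/12 + 4*b^3/9


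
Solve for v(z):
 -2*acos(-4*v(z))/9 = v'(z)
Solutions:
 Integral(1/acos(-4*_y), (_y, v(z))) = C1 - 2*z/9


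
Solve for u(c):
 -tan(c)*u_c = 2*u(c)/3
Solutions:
 u(c) = C1/sin(c)^(2/3)


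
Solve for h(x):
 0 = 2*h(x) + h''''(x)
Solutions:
 h(x) = (C1*sin(2^(3/4)*x/2) + C2*cos(2^(3/4)*x/2))*exp(-2^(3/4)*x/2) + (C3*sin(2^(3/4)*x/2) + C4*cos(2^(3/4)*x/2))*exp(2^(3/4)*x/2)


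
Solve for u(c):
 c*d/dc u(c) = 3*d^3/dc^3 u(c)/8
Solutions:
 u(c) = C1 + Integral(C2*airyai(2*3^(2/3)*c/3) + C3*airybi(2*3^(2/3)*c/3), c)


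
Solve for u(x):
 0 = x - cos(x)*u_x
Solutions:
 u(x) = C1 + Integral(x/cos(x), x)


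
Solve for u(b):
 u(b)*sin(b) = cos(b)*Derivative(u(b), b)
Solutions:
 u(b) = C1/cos(b)


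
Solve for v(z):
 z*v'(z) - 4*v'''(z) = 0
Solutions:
 v(z) = C1 + Integral(C2*airyai(2^(1/3)*z/2) + C3*airybi(2^(1/3)*z/2), z)


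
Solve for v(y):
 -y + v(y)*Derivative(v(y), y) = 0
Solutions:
 v(y) = -sqrt(C1 + y^2)
 v(y) = sqrt(C1 + y^2)


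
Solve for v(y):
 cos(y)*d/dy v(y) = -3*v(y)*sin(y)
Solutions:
 v(y) = C1*cos(y)^3


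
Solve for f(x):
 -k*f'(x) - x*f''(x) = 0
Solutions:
 f(x) = C1 + x^(1 - re(k))*(C2*sin(log(x)*Abs(im(k))) + C3*cos(log(x)*im(k)))


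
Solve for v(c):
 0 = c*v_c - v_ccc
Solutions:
 v(c) = C1 + Integral(C2*airyai(c) + C3*airybi(c), c)


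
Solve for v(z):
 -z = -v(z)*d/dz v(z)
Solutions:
 v(z) = -sqrt(C1 + z^2)
 v(z) = sqrt(C1 + z^2)


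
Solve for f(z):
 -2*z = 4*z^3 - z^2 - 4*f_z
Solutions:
 f(z) = C1 + z^4/4 - z^3/12 + z^2/4


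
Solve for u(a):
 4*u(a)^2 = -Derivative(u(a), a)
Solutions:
 u(a) = 1/(C1 + 4*a)


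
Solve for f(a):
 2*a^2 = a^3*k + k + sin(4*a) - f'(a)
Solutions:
 f(a) = C1 + a^4*k/4 - 2*a^3/3 + a*k - cos(4*a)/4


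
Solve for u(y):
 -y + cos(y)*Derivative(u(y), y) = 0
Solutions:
 u(y) = C1 + Integral(y/cos(y), y)


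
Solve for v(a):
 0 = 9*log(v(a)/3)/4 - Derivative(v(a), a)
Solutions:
 4*Integral(1/(-log(_y) + log(3)), (_y, v(a)))/9 = C1 - a


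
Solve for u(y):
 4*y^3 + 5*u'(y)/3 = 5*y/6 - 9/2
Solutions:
 u(y) = C1 - 3*y^4/5 + y^2/4 - 27*y/10


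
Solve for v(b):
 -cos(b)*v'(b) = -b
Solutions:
 v(b) = C1 + Integral(b/cos(b), b)


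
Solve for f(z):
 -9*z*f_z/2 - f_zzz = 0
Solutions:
 f(z) = C1 + Integral(C2*airyai(-6^(2/3)*z/2) + C3*airybi(-6^(2/3)*z/2), z)


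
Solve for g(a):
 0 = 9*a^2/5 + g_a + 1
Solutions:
 g(a) = C1 - 3*a^3/5 - a


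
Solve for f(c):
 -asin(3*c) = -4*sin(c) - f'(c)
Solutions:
 f(c) = C1 + c*asin(3*c) + sqrt(1 - 9*c^2)/3 + 4*cos(c)


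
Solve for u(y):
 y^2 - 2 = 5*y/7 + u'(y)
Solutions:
 u(y) = C1 + y^3/3 - 5*y^2/14 - 2*y


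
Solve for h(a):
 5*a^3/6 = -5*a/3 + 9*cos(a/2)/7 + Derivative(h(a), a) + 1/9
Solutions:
 h(a) = C1 + 5*a^4/24 + 5*a^2/6 - a/9 - 18*sin(a/2)/7


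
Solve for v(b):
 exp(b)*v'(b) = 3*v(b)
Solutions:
 v(b) = C1*exp(-3*exp(-b))


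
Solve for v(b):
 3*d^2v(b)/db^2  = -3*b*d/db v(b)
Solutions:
 v(b) = C1 + C2*erf(sqrt(2)*b/2)


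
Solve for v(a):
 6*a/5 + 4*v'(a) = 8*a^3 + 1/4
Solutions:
 v(a) = C1 + a^4/2 - 3*a^2/20 + a/16


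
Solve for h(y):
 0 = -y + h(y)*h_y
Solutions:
 h(y) = -sqrt(C1 + y^2)
 h(y) = sqrt(C1 + y^2)


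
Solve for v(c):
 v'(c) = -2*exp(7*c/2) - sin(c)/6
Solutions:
 v(c) = C1 - 4*exp(7*c/2)/7 + cos(c)/6


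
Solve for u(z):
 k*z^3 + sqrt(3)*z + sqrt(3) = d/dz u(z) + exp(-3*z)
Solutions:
 u(z) = C1 + k*z^4/4 + sqrt(3)*z^2/2 + sqrt(3)*z + exp(-3*z)/3


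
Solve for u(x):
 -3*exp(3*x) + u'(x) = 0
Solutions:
 u(x) = C1 + exp(3*x)


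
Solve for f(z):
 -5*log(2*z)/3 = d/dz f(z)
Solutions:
 f(z) = C1 - 5*z*log(z)/3 - 5*z*log(2)/3 + 5*z/3


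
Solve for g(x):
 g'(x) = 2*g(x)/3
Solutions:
 g(x) = C1*exp(2*x/3)


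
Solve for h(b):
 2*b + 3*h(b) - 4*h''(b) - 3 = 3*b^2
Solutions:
 h(b) = C1*exp(-sqrt(3)*b/2) + C2*exp(sqrt(3)*b/2) + b^2 - 2*b/3 + 11/3


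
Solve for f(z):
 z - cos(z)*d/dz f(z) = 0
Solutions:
 f(z) = C1 + Integral(z/cos(z), z)


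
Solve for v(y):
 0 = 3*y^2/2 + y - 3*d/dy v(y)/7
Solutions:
 v(y) = C1 + 7*y^3/6 + 7*y^2/6


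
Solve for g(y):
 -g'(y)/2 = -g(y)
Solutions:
 g(y) = C1*exp(2*y)


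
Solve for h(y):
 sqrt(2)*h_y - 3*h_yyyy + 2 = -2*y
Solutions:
 h(y) = C1 + C4*exp(2^(1/6)*3^(2/3)*y/3) - sqrt(2)*y^2/2 - sqrt(2)*y + (C2*sin(6^(1/6)*y/2) + C3*cos(6^(1/6)*y/2))*exp(-2^(1/6)*3^(2/3)*y/6)


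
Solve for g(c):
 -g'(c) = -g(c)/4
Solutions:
 g(c) = C1*exp(c/4)


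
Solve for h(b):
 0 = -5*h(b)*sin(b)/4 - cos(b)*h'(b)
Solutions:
 h(b) = C1*cos(b)^(5/4)


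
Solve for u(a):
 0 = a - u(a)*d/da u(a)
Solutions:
 u(a) = -sqrt(C1 + a^2)
 u(a) = sqrt(C1 + a^2)


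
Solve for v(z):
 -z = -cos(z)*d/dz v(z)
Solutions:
 v(z) = C1 + Integral(z/cos(z), z)


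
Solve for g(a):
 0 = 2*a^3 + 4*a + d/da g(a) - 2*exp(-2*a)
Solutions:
 g(a) = C1 - a^4/2 - 2*a^2 - exp(-2*a)


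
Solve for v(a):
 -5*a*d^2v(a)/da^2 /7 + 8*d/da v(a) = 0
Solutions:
 v(a) = C1 + C2*a^(61/5)


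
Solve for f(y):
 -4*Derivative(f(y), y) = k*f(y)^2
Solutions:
 f(y) = 4/(C1 + k*y)


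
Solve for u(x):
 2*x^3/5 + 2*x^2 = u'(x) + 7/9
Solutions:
 u(x) = C1 + x^4/10 + 2*x^3/3 - 7*x/9


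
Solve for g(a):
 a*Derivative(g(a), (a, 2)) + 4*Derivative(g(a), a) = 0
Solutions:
 g(a) = C1 + C2/a^3


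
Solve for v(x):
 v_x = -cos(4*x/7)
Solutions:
 v(x) = C1 - 7*sin(4*x/7)/4


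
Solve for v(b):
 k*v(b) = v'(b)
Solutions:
 v(b) = C1*exp(b*k)


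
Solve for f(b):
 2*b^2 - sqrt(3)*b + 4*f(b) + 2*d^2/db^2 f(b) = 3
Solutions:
 f(b) = C1*sin(sqrt(2)*b) + C2*cos(sqrt(2)*b) - b^2/2 + sqrt(3)*b/4 + 5/4


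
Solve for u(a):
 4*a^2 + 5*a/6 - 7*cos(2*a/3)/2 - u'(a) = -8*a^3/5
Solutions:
 u(a) = C1 + 2*a^4/5 + 4*a^3/3 + 5*a^2/12 - 21*sin(2*a/3)/4


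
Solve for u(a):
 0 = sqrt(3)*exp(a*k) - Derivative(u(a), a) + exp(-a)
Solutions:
 u(a) = C1 - exp(-a) + sqrt(3)*exp(a*k)/k


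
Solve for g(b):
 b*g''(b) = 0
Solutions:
 g(b) = C1 + C2*b


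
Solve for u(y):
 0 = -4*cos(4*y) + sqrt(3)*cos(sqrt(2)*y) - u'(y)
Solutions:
 u(y) = C1 - sin(4*y) + sqrt(6)*sin(sqrt(2)*y)/2


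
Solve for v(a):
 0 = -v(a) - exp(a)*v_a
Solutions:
 v(a) = C1*exp(exp(-a))


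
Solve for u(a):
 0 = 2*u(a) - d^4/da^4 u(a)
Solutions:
 u(a) = C1*exp(-2^(1/4)*a) + C2*exp(2^(1/4)*a) + C3*sin(2^(1/4)*a) + C4*cos(2^(1/4)*a)


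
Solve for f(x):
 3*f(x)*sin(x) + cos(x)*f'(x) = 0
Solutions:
 f(x) = C1*cos(x)^3


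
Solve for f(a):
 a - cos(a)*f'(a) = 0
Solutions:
 f(a) = C1 + Integral(a/cos(a), a)


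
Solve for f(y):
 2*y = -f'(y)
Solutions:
 f(y) = C1 - y^2


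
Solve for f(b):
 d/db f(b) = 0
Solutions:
 f(b) = C1


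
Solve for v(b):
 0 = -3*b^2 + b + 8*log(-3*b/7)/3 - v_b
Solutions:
 v(b) = C1 - b^3 + b^2/2 + 8*b*log(-b)/3 + 8*b*(-log(7) - 1 + log(3))/3


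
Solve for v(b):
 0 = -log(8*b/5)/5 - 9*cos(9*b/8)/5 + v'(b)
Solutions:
 v(b) = C1 + b*log(b)/5 - b*log(5)/5 - b/5 + 3*b*log(2)/5 + 8*sin(9*b/8)/5


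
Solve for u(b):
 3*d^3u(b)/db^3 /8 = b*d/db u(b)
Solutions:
 u(b) = C1 + Integral(C2*airyai(2*3^(2/3)*b/3) + C3*airybi(2*3^(2/3)*b/3), b)


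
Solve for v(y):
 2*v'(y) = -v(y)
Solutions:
 v(y) = C1*exp(-y/2)


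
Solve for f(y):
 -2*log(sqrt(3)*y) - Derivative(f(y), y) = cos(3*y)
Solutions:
 f(y) = C1 - 2*y*log(y) - y*log(3) + 2*y - sin(3*y)/3


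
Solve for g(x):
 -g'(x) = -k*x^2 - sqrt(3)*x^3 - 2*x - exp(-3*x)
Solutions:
 g(x) = C1 + k*x^3/3 + sqrt(3)*x^4/4 + x^2 - exp(-3*x)/3


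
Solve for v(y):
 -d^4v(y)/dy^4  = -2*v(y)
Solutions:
 v(y) = C1*exp(-2^(1/4)*y) + C2*exp(2^(1/4)*y) + C3*sin(2^(1/4)*y) + C4*cos(2^(1/4)*y)


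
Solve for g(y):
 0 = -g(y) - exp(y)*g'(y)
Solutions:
 g(y) = C1*exp(exp(-y))


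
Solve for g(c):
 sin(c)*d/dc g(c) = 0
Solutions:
 g(c) = C1


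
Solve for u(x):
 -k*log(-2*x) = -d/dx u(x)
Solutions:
 u(x) = C1 + k*x*log(-x) + k*x*(-1 + log(2))


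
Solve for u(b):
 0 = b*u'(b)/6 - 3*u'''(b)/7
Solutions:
 u(b) = C1 + Integral(C2*airyai(84^(1/3)*b/6) + C3*airybi(84^(1/3)*b/6), b)


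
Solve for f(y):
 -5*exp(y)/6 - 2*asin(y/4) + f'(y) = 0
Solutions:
 f(y) = C1 + 2*y*asin(y/4) + 2*sqrt(16 - y^2) + 5*exp(y)/6


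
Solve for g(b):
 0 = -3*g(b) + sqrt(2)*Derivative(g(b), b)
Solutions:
 g(b) = C1*exp(3*sqrt(2)*b/2)


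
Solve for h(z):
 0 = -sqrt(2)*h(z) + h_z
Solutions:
 h(z) = C1*exp(sqrt(2)*z)


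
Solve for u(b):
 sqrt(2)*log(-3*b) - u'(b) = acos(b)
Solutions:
 u(b) = C1 + sqrt(2)*b*(log(-b) - 1) - b*acos(b) + sqrt(2)*b*log(3) + sqrt(1 - b^2)


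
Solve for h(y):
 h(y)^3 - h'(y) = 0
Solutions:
 h(y) = -sqrt(2)*sqrt(-1/(C1 + y))/2
 h(y) = sqrt(2)*sqrt(-1/(C1 + y))/2


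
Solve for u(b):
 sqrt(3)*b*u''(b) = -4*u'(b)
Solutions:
 u(b) = C1 + C2*b^(1 - 4*sqrt(3)/3)


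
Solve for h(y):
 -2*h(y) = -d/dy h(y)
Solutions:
 h(y) = C1*exp(2*y)


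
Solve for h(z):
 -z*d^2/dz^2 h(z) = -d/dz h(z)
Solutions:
 h(z) = C1 + C2*z^2


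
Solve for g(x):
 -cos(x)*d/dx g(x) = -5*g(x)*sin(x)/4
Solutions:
 g(x) = C1/cos(x)^(5/4)


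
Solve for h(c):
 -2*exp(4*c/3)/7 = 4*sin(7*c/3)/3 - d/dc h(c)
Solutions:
 h(c) = C1 + 3*exp(4*c/3)/14 - 4*cos(7*c/3)/7


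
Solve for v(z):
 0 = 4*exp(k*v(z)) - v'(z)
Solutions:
 v(z) = Piecewise((log(-1/(C1*k + 4*k*z))/k, Ne(k, 0)), (nan, True))
 v(z) = Piecewise((C1 + 4*z, Eq(k, 0)), (nan, True))


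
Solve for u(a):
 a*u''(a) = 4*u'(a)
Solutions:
 u(a) = C1 + C2*a^5


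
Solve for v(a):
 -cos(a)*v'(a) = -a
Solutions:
 v(a) = C1 + Integral(a/cos(a), a)


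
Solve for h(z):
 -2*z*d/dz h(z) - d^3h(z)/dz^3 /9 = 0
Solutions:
 h(z) = C1 + Integral(C2*airyai(-18^(1/3)*z) + C3*airybi(-18^(1/3)*z), z)


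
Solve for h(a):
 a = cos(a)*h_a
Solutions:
 h(a) = C1 + Integral(a/cos(a), a)


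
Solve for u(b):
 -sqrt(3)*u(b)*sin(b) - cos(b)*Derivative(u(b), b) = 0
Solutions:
 u(b) = C1*cos(b)^(sqrt(3))


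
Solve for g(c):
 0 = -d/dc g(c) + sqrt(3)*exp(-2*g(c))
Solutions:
 g(c) = log(-sqrt(C1 + 2*sqrt(3)*c))
 g(c) = log(C1 + 2*sqrt(3)*c)/2


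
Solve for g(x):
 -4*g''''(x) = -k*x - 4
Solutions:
 g(x) = C1 + C2*x + C3*x^2 + C4*x^3 + k*x^5/480 + x^4/24


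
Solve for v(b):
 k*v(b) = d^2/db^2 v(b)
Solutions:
 v(b) = C1*exp(-b*sqrt(k)) + C2*exp(b*sqrt(k))


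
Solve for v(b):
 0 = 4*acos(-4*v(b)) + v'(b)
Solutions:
 Integral(1/acos(-4*_y), (_y, v(b))) = C1 - 4*b


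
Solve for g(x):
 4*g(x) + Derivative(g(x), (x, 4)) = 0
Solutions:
 g(x) = (C1*sin(x) + C2*cos(x))*exp(-x) + (C3*sin(x) + C4*cos(x))*exp(x)


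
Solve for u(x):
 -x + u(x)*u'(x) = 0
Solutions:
 u(x) = -sqrt(C1 + x^2)
 u(x) = sqrt(C1 + x^2)


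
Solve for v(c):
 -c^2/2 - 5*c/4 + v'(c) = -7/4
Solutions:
 v(c) = C1 + c^3/6 + 5*c^2/8 - 7*c/4


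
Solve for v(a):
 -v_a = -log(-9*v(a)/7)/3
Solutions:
 -3*Integral(1/(log(-_y) - log(7) + 2*log(3)), (_y, v(a))) = C1 - a


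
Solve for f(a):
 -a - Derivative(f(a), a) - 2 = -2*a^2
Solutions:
 f(a) = C1 + 2*a^3/3 - a^2/2 - 2*a


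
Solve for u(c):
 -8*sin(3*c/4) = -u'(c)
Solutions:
 u(c) = C1 - 32*cos(3*c/4)/3


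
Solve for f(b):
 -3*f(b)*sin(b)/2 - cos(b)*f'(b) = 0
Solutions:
 f(b) = C1*cos(b)^(3/2)


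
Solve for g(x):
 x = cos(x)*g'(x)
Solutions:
 g(x) = C1 + Integral(x/cos(x), x)


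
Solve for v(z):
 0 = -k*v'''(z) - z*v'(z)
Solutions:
 v(z) = C1 + Integral(C2*airyai(z*(-1/k)^(1/3)) + C3*airybi(z*(-1/k)^(1/3)), z)


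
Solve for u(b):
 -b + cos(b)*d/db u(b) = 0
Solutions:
 u(b) = C1 + Integral(b/cos(b), b)


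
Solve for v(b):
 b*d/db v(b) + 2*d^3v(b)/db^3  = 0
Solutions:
 v(b) = C1 + Integral(C2*airyai(-2^(2/3)*b/2) + C3*airybi(-2^(2/3)*b/2), b)


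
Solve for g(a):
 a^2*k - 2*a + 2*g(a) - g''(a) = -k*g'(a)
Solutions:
 g(a) = C1*exp(a*(k - sqrt(k^2 + 8))/2) + C2*exp(a*(k + sqrt(k^2 + 8))/2) - a^2*k/2 + a*k^2/2 + a - k^3/4 - k


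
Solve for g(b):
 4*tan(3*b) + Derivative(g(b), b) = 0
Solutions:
 g(b) = C1 + 4*log(cos(3*b))/3


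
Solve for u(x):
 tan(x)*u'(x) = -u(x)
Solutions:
 u(x) = C1/sin(x)


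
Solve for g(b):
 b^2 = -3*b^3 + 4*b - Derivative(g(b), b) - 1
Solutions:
 g(b) = C1 - 3*b^4/4 - b^3/3 + 2*b^2 - b


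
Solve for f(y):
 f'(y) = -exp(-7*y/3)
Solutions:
 f(y) = C1 + 3*exp(-7*y/3)/7


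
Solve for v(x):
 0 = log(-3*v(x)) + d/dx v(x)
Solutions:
 Integral(1/(log(-_y) + log(3)), (_y, v(x))) = C1 - x


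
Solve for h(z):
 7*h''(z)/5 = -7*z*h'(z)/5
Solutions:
 h(z) = C1 + C2*erf(sqrt(2)*z/2)


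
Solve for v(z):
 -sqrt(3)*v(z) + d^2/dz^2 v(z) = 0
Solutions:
 v(z) = C1*exp(-3^(1/4)*z) + C2*exp(3^(1/4)*z)


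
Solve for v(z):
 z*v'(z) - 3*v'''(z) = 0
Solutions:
 v(z) = C1 + Integral(C2*airyai(3^(2/3)*z/3) + C3*airybi(3^(2/3)*z/3), z)


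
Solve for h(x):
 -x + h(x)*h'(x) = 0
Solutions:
 h(x) = -sqrt(C1 + x^2)
 h(x) = sqrt(C1 + x^2)


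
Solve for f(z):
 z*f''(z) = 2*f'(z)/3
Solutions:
 f(z) = C1 + C2*z^(5/3)


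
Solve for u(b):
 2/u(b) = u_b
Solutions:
 u(b) = -sqrt(C1 + 4*b)
 u(b) = sqrt(C1 + 4*b)


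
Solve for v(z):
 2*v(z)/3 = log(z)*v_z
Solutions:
 v(z) = C1*exp(2*li(z)/3)


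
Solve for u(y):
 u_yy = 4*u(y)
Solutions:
 u(y) = C1*exp(-2*y) + C2*exp(2*y)


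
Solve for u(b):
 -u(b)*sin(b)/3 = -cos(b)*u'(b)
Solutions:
 u(b) = C1/cos(b)^(1/3)


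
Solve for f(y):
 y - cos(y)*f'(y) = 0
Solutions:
 f(y) = C1 + Integral(y/cos(y), y)


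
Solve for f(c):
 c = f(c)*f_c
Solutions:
 f(c) = -sqrt(C1 + c^2)
 f(c) = sqrt(C1 + c^2)


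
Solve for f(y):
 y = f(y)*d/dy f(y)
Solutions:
 f(y) = -sqrt(C1 + y^2)
 f(y) = sqrt(C1 + y^2)


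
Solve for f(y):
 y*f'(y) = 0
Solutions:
 f(y) = C1


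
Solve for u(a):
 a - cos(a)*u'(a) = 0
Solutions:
 u(a) = C1 + Integral(a/cos(a), a)


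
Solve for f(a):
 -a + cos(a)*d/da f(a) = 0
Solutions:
 f(a) = C1 + Integral(a/cos(a), a)


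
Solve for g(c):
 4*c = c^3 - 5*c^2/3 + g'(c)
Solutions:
 g(c) = C1 - c^4/4 + 5*c^3/9 + 2*c^2


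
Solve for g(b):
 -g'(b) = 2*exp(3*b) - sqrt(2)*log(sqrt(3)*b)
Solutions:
 g(b) = C1 + sqrt(2)*b*log(b) + sqrt(2)*b*(-1 + log(3)/2) - 2*exp(3*b)/3


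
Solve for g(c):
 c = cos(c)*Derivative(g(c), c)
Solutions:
 g(c) = C1 + Integral(c/cos(c), c)


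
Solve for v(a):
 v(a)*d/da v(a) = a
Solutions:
 v(a) = -sqrt(C1 + a^2)
 v(a) = sqrt(C1 + a^2)


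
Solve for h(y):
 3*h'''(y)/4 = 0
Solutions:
 h(y) = C1 + C2*y + C3*y^2


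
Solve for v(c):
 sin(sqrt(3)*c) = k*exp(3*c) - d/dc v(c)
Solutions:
 v(c) = C1 + k*exp(3*c)/3 + sqrt(3)*cos(sqrt(3)*c)/3


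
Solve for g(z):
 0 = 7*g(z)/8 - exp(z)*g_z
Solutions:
 g(z) = C1*exp(-7*exp(-z)/8)


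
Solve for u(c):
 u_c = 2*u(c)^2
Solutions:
 u(c) = -1/(C1 + 2*c)


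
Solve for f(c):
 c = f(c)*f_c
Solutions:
 f(c) = -sqrt(C1 + c^2)
 f(c) = sqrt(C1 + c^2)


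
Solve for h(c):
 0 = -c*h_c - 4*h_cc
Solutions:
 h(c) = C1 + C2*erf(sqrt(2)*c/4)


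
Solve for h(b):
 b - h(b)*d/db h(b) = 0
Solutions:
 h(b) = -sqrt(C1 + b^2)
 h(b) = sqrt(C1 + b^2)


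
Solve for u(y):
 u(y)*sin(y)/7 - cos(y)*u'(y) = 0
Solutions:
 u(y) = C1/cos(y)^(1/7)


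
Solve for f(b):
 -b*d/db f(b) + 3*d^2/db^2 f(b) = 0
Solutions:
 f(b) = C1 + C2*erfi(sqrt(6)*b/6)
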